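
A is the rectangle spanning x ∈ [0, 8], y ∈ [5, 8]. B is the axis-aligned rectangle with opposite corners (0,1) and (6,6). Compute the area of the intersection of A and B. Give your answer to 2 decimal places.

|A∩B|: x∈[0,6], y∈[5,6] → 6·1 = 6.

6.00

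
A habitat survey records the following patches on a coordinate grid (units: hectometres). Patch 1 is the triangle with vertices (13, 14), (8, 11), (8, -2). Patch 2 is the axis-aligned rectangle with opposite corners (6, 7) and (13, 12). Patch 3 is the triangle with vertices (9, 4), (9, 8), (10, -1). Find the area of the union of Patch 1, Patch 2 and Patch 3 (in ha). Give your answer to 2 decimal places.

50.95

By inclusion–exclusion:
Individual areas: |Patch 1| = 32.5, |Patch 2| = 35, |Patch 3| = 2.
|Patch 1∩Patch 2| = 17.1354.
|Patch 1∩Patch 3| = 1.417.
|Patch 2∩Patch 3| = 0.0556.
|Patch 1∩Patch 2∩Patch 3| = 0.0556.
|Patch 1 ∪ Patch 2 ∪ Patch 3| = 69.5 − 18.608 + 0.0556 = 50.95.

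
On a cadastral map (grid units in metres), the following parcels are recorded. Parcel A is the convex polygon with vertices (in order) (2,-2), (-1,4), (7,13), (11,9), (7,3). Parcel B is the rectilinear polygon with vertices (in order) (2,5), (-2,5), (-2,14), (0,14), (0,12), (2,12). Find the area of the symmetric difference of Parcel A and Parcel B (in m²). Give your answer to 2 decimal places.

109.49

|Parcel A| = 82.5, |Parcel B| = 32, |Parcel A∩Parcel B| = 2.5069.
|Parcel A △ Parcel B| = |Parcel A| + |Parcel B| − 2·|Parcel A∩Parcel B| = 82.5 + 32 − 5.0139 = 109.49.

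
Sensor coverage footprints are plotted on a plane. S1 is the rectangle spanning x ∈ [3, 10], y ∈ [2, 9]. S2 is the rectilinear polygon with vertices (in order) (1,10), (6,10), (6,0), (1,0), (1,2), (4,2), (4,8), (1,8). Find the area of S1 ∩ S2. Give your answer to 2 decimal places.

15.00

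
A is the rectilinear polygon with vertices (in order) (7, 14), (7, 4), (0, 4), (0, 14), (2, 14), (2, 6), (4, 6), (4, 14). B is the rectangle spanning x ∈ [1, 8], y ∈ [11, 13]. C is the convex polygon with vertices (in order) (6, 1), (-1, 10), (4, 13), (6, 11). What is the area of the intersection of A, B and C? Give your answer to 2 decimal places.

2.50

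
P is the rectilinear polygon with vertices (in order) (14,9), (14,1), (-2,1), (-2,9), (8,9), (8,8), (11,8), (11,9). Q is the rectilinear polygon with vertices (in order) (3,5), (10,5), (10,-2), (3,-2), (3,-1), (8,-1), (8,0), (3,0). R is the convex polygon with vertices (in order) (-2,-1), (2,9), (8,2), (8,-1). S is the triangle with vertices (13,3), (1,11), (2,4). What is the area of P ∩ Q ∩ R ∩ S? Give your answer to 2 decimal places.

3.72

The intersection is the polygon with vertices (5.429,5), (6.648,3.578), (3,3.909), (3,5).
By the shoelace formula its area is 3.72.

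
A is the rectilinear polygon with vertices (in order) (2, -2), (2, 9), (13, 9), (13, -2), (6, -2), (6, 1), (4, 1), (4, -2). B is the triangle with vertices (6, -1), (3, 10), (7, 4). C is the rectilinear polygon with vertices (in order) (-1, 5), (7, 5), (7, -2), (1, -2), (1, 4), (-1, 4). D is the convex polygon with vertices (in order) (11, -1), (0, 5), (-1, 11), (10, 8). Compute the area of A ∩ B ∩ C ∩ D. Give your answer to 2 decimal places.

The intersection is the polygon with vertices (6.492,1.459), (5.126,2.204), (4.364,5), (6.333,5), (7,4).
By the shoelace formula its area is 6.21.

6.21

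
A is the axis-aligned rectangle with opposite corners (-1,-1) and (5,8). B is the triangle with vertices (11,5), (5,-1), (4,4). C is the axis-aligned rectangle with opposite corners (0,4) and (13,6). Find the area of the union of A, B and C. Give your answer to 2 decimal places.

82.50

By inclusion–exclusion:
Individual areas: |A| = 54, |B| = 18, |C| = 26.
|A∩B| = 2.5714.
|A∩C|: x∈[0,5], y∈[4,6] → 5·2 = 10.
|B∩C| = 3.
|A∩B∩C| = 0.0714.
|A ∪ B ∪ C| = 98 − 15.5714 + 0.0714 = 82.50.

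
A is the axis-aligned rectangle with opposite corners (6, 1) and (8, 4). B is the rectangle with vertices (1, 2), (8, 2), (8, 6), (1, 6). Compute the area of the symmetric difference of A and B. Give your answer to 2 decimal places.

26.00

|A∩B|: x∈[6,8], y∈[2,4] → 2·2 = 4.
|A △ B| = |A| + |B| − 2·|A∩B| = 6 + 28 − 8 = 26.00.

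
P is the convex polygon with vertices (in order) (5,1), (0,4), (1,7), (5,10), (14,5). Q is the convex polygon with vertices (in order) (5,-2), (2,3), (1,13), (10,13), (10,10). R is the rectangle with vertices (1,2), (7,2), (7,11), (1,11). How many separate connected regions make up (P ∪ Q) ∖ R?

(P ∪ Q) ∖ R splits into 2 disjoint pieces (area 1.8, area 58.0402).

2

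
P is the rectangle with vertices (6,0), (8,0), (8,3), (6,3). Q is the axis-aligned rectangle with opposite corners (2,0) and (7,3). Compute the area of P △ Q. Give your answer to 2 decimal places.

15.00

|P∩Q|: x∈[6,7], y∈[0,3] → 1·3 = 3.
|P △ Q| = |P| + |Q| − 2·|P∩Q| = 6 + 15 − 6 = 15.00.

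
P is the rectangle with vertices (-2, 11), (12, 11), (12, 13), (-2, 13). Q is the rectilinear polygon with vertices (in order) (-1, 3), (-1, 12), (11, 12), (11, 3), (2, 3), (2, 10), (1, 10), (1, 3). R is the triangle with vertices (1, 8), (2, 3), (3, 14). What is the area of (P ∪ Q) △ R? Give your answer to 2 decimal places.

116.91

|P ∪ Q| = 117.
|(P ∪ Q) ∩ R| = 4.0455.
|(P ∪ Q) △ R| = 117 + 8 − 8.0909 = 116.91.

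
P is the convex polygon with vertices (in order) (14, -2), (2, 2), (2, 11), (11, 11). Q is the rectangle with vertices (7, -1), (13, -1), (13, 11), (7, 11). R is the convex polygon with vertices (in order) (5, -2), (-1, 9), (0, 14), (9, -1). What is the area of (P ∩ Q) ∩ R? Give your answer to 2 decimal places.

1.50

The region (P ∩ Q) ∩ R is the polygon with vertices (7,2.333), (8.5,-0.167), (7,0.333).
By the shoelace formula its area is 1.50.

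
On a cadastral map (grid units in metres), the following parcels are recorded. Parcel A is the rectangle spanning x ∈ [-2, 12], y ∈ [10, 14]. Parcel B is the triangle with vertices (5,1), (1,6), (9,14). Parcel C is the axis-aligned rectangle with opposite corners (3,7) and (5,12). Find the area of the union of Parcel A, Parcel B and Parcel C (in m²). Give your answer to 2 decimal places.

By inclusion–exclusion:
Individual areas: |Parcel A| = 56, |Parcel B| = 36, |Parcel C| = 10.
|Parcel A∩Parcel B| = 5.5385.
|Parcel A∩Parcel C|: x∈[3,5], y∈[10,12] → 2·2 = 4.
|Parcel B∩Parcel C| = 4.
|Parcel A∩Parcel B∩Parcel C| = 0.
|Parcel A ∪ Parcel B ∪ Parcel C| = 102 − 13.5385 + 0 = 88.46.

88.46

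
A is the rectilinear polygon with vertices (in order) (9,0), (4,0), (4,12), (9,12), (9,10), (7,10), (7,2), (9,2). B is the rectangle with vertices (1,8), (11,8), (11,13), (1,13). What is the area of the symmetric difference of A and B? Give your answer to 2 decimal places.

62.00

|A| = 44, |B| = 50, |A∩B| = 16.
|A △ B| = |A| + |B| − 2·|A∩B| = 44 + 50 − 32 = 62.00.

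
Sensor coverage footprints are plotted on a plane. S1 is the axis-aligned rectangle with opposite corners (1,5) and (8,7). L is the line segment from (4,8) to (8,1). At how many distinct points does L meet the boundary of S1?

The segment meets the boundary at (5.714,5), (4.571,7).

2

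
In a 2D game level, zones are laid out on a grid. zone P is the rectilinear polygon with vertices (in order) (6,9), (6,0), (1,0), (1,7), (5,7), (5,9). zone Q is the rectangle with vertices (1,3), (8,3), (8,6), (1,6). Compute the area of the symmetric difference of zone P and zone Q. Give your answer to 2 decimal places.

28.00

|zone P| = 37, |zone Q| = 21, |zone P∩zone Q| = 15.
|zone P △ zone Q| = |zone P| + |zone Q| − 2·|zone P∩zone Q| = 37 + 21 − 30 = 28.00.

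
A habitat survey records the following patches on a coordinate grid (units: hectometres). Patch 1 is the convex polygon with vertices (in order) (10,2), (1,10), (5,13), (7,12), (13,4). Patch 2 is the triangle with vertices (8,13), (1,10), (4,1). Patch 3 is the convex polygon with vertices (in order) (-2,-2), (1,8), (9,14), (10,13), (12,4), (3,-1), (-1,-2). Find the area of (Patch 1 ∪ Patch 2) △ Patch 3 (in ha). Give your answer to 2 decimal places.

|Patch 1 ∪ Patch 2| = 71.6571.
|(Patch 1 ∪ Patch 2) ∩ Patch 3| = 59.397.
|(Patch 1 ∪ Patch 2) △ Patch 3| = 71.6571 + 122 − 118.7939 = 74.86.

74.86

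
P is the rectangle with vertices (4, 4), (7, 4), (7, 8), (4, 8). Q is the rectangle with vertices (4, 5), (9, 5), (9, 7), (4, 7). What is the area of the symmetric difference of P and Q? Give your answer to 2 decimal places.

10.00

|P∩Q|: x∈[4,7], y∈[5,7] → 3·2 = 6.
|P △ Q| = |P| + |Q| − 2·|P∩Q| = 12 + 10 − 12 = 10.00.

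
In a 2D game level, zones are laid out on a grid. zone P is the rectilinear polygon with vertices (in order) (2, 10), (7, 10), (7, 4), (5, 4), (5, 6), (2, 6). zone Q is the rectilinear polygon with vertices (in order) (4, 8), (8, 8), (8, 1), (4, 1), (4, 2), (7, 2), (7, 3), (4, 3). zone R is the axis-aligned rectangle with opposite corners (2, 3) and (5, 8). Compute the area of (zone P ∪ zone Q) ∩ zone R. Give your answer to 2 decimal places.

The region (zone P ∪ zone Q) ∩ zone R is the polygon with vertices (4,3), (4,6), (2,6), (2,8), (5,8), (5,3).
By the shoelace formula its area is 9.00.

9.00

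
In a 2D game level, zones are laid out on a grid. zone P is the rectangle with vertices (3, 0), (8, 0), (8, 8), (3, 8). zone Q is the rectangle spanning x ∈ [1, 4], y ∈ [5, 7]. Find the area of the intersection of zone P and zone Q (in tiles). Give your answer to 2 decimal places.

|zone P∩zone Q|: x∈[3,4], y∈[5,7] → 1·2 = 2.

2.00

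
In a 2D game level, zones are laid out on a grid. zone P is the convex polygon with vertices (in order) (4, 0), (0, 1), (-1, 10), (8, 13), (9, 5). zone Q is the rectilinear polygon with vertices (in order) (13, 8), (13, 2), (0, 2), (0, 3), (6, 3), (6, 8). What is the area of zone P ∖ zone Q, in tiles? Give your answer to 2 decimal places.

73.56

|zone P| = 92.5, |zone P∩zone Q| = 18.9375.
|zone P ∖ zone Q| = |zone P| − |zone P∩zone Q| = 92.5 − 18.9375 = 73.56.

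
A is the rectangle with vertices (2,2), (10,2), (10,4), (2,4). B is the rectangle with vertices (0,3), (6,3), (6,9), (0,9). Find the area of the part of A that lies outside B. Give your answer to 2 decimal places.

12.00

|A∩B|: x∈[2,6], y∈[3,4] → 4·1 = 4.
|A| = 16.
|A ∖ B| = |A| − |A∩B| = 16 − 4 = 12.00.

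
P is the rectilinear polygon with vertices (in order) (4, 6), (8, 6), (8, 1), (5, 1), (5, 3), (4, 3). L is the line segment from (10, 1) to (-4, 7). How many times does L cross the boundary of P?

2

The segment meets the boundary at (4,3.571), (8,1.857).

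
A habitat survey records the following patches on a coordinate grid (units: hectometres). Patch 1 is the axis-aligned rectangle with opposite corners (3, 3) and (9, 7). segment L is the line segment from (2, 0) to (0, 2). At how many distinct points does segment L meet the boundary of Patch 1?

The segment lies entirely outside Patch 1 and never meets its boundary.

0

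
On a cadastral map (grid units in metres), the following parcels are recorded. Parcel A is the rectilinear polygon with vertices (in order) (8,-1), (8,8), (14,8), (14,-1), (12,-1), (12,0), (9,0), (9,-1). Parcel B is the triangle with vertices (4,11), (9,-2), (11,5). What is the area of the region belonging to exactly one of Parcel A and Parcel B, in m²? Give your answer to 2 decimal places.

|Parcel A| = 51, |Parcel B| = 30.5, |Parcel A∩Parcel B| = 15.7934.
|Parcel A △ Parcel B| = |Parcel A| + |Parcel B| − 2·|Parcel A∩Parcel B| = 51 + 30.5 − 31.5868 = 49.91.

49.91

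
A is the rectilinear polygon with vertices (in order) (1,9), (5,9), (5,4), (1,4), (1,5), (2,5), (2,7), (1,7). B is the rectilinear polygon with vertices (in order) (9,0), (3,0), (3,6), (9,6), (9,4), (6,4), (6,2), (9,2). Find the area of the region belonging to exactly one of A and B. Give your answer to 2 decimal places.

40.00

|A| = 18, |B| = 30, |A∩B| = 4.
|A △ B| = |A| + |B| − 2·|A∩B| = 18 + 30 − 8 = 40.00.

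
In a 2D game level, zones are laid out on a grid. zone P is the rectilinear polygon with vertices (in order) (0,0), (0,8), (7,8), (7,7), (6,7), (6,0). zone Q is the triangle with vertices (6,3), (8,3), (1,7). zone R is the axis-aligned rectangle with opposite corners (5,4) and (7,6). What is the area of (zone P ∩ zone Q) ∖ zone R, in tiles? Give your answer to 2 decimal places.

2.43

|zone P ∩ zone Q| = 2.8571.
|(zone P ∩ zone Q) ∩ zone R| = 0.4286.
|(zone P ∩ zone Q) ∖ zone R| = 2.8571 − 0.4286 = 2.43.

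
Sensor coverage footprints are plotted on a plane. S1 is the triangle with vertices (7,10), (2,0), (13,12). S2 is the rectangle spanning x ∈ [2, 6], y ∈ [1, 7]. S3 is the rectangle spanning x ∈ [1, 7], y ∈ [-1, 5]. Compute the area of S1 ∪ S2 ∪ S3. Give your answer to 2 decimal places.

61.79

By inclusion–exclusion:
Individual areas: |S1| = 25, |S2| = 24, |S3| = 36.
|S1∩S2| = 6.8144.
|S1∩S3| = 5.2083.
|S2∩S3|: x∈[2,6], y∈[1,5] → 4·4 = 16.
|S1∩S2∩S3| = 4.8144.
|S1 ∪ S2 ∪ S3| = 85 − 28.0227 + 4.8144 = 61.79.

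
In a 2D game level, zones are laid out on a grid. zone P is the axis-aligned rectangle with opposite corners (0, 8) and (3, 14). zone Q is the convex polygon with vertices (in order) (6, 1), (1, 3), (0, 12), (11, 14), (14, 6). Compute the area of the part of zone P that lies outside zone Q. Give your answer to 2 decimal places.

|zone P| = 18, |zone P∩zone Q| = 11.9293.
|zone P ∖ zone Q| = |zone P| − |zone P∩zone Q| = 18 − 11.9293 = 6.07.

6.07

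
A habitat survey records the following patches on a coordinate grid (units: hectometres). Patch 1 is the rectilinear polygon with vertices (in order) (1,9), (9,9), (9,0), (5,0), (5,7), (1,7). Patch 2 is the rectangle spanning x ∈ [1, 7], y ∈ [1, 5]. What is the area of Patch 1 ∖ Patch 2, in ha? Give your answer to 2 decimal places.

36.00

|Patch 1| = 44, |Patch 1∩Patch 2| = 8.
|Patch 1 ∖ Patch 2| = |Patch 1| − |Patch 1∩Patch 2| = 44 − 8 = 36.00.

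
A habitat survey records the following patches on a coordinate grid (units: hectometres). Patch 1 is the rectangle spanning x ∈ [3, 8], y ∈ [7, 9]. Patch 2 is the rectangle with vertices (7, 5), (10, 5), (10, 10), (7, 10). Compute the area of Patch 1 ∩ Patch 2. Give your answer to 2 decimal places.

|Patch 1∩Patch 2|: x∈[7,8], y∈[7,9] → 1·2 = 2.

2.00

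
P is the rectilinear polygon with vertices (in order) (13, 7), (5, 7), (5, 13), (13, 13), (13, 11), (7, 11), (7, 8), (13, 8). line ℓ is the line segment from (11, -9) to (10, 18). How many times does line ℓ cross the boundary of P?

4

The segment meets the boundary at (10.259,11), (10.37,8), (10.407,7), (10.185,13).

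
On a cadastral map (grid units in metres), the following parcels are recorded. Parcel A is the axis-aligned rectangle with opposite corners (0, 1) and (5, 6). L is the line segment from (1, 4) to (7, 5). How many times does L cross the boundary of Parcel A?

1

The segment meets the boundary at (5,4.667).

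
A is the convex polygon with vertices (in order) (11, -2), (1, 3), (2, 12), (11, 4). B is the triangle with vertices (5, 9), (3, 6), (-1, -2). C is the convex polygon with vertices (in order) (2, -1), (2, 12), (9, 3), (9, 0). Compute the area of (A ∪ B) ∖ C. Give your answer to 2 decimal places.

|A ∪ B| = 75.0143.
|(A ∪ B) ∩ C| = 46.4722.
|(A ∪ B) ∖ C| = 75.0143 − 46.4722 = 28.54.

28.54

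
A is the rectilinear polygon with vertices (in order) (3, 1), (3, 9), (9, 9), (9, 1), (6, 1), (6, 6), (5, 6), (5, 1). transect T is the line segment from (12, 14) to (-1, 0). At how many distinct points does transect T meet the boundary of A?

2

The segment meets the boundary at (3,4.308), (7.357,9).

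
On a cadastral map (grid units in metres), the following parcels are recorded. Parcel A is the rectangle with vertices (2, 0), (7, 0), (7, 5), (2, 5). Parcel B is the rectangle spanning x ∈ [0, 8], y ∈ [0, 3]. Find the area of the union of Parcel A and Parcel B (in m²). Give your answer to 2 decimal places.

By inclusion–exclusion:
Individual areas: |Parcel A| = 25, |Parcel B| = 24.
|Parcel A∩Parcel B|: x∈[2,7], y∈[0,3] → 5·3 = 15.
|Parcel A ∪ Parcel B| = 49 − 15 = 34.00.

34.00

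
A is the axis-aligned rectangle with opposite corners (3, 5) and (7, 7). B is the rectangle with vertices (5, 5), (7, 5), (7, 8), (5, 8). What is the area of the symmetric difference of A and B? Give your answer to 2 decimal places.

|A∩B|: x∈[5,7], y∈[5,7] → 2·2 = 4.
|A △ B| = |A| + |B| − 2·|A∩B| = 8 + 6 − 8 = 6.00.

6.00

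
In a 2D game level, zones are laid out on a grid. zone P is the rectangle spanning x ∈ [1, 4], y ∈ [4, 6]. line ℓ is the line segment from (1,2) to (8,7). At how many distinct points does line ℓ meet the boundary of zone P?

2

The segment meets the boundary at (4,4.143), (3.8,4).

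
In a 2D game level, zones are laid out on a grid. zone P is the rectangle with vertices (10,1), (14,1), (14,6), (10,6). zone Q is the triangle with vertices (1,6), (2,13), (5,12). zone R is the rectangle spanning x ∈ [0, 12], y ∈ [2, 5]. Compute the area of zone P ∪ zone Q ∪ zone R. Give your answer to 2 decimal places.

61.00

By inclusion–exclusion:
Individual areas: |zone P| = 20, |zone Q| = 11, |zone R| = 36.
|zone P∩zone Q| = 0.
|zone P∩zone R|: x∈[10,12], y∈[2,5] → 2·3 = 6.
|zone Q∩zone R| = 0.
|zone P∩zone Q∩zone R| = 0.
|zone P ∪ zone Q ∪ zone R| = 67 − 6 + 0 = 61.00.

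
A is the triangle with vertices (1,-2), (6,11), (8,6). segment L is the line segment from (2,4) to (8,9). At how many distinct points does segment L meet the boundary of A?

2

The segment meets the boundary at (7.1,8.25), (3.925,5.604).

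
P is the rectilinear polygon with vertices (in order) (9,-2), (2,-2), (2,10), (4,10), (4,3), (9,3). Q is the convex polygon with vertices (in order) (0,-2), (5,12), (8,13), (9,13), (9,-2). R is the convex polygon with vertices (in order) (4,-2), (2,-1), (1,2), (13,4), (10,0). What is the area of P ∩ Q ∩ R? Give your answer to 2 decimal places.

The intersection is the polygon with vertices (2,2.167), (7,3), (9,3), (9,-0.333), (4,-2), (2,-1).
By the shoelace formula its area is 27.75.

27.75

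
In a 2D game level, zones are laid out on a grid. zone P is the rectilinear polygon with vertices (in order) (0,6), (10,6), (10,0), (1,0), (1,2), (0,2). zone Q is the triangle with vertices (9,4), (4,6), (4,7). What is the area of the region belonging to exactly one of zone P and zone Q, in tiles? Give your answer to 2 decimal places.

|zone P| = 58, |zone Q| = 2.5, |zone P∩zone Q| = 1.6667.
|zone P △ zone Q| = |zone P| + |zone Q| − 2·|zone P∩zone Q| = 58 + 2.5 − 3.3333 = 57.17.

57.17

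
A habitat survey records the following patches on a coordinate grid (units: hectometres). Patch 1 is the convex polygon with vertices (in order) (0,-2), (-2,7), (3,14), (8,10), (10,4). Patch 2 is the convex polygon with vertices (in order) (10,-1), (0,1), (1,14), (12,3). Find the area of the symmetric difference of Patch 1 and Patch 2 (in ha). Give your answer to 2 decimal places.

60.19

|Patch 1| = 111.5, |Patch 2| = 99, |Patch 1∩Patch 2| = 75.1537.
|Patch 1 △ Patch 2| = |Patch 1| + |Patch 2| − 2·|Patch 1∩Patch 2| = 111.5 + 99 − 150.3075 = 60.19.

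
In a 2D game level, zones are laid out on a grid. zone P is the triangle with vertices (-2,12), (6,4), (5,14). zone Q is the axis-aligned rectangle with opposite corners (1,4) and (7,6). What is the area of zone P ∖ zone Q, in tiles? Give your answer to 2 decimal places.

34.20

|zone P| = 36, |zone P∩zone Q| = 1.8.
|zone P ∖ zone Q| = |zone P| − |zone P∩zone Q| = 36 − 1.8 = 34.20.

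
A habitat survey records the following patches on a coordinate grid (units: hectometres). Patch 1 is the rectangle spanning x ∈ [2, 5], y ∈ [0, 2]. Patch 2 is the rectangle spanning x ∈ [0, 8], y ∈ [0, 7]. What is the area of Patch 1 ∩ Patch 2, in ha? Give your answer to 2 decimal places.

|Patch 1∩Patch 2|: x∈[2,5], y∈[0,2] → 3·2 = 6.

6.00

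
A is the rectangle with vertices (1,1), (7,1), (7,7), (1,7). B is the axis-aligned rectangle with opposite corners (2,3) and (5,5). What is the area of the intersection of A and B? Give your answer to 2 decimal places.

6.00

|A∩B|: x∈[2,5], y∈[3,5] → 3·2 = 6.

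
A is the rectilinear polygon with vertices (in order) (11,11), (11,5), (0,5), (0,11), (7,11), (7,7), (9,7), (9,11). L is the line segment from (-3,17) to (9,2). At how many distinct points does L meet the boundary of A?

The segment meets the boundary at (6.6,5), (1.8,11).

2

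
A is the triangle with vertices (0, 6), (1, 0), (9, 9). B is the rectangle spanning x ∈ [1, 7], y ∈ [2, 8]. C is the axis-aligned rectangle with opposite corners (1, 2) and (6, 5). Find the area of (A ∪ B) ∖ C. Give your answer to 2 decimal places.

27.69

|A ∪ B| = 42.6944.
|(A ∪ B) ∩ C| = 15.
|(A ∪ B) ∖ C| = 42.6944 − 15 = 27.69.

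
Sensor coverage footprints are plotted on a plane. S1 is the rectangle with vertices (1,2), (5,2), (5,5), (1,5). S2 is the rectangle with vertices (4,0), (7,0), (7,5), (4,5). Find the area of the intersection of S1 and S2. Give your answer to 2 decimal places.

|S1∩S2|: x∈[4,5], y∈[2,5] → 1·3 = 3.

3.00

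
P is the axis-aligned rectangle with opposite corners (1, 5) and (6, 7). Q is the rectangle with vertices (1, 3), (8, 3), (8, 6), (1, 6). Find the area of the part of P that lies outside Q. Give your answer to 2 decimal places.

5.00

|P∩Q|: x∈[1,6], y∈[5,6] → 5·1 = 5.
|P| = 10.
|P ∖ Q| = |P| − |P∩Q| = 10 − 5 = 5.00.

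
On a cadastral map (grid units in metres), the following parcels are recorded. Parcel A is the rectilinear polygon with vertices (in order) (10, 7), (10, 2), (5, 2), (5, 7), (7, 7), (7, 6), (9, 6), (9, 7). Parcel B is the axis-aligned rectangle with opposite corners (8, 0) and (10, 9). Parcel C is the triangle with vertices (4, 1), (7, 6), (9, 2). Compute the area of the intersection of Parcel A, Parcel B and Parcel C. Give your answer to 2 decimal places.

1.00

The intersection is the polygon with vertices (8,2), (8,4), (9,2).
By the shoelace formula its area is 1.00.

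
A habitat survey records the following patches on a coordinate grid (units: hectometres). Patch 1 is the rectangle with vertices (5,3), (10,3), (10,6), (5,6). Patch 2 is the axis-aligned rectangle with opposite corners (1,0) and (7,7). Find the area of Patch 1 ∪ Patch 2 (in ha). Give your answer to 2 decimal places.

By inclusion–exclusion:
Individual areas: |Patch 1| = 15, |Patch 2| = 42.
|Patch 1∩Patch 2|: x∈[5,7], y∈[3,6] → 2·3 = 6.
|Patch 1 ∪ Patch 2| = 57 − 6 = 51.00.

51.00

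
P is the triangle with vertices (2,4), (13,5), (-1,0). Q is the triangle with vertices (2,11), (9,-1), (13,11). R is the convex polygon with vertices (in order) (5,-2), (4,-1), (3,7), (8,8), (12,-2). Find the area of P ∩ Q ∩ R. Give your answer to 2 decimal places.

4.26

The intersection is the polygon with vertices (6.793,2.783), (5.878,4.353), (9.333,4.667), (9.675,3.812).
By the shoelace formula its area is 4.26.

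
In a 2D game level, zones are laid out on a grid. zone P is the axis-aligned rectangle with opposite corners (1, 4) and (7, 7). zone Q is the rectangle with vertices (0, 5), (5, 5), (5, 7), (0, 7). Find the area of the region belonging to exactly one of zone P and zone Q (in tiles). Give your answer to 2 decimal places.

|zone P∩zone Q|: x∈[1,5], y∈[5,7] → 4·2 = 8.
|zone P △ zone Q| = |zone P| + |zone Q| − 2·|zone P∩zone Q| = 18 + 10 − 16 = 12.00.

12.00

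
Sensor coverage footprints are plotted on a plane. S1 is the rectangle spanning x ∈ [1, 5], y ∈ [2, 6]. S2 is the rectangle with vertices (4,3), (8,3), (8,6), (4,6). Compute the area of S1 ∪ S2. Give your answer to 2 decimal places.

25.00

By inclusion–exclusion:
Individual areas: |S1| = 16, |S2| = 12.
|S1∩S2|: x∈[4,5], y∈[3,6] → 1·3 = 3.
|S1 ∪ S2| = 28 − 3 = 25.00.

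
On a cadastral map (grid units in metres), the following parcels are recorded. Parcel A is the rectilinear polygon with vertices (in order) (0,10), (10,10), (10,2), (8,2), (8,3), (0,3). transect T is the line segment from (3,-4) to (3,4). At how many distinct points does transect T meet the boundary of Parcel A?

The segment meets the boundary at (3,3).

1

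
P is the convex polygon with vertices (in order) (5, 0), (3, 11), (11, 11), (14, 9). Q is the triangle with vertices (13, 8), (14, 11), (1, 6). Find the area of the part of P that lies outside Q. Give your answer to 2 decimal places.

51.69

|P| = 66.5, |P∩Q| = 14.8064.
|P ∖ Q| = |P| − |P∩Q| = 66.5 − 14.8064 = 51.69.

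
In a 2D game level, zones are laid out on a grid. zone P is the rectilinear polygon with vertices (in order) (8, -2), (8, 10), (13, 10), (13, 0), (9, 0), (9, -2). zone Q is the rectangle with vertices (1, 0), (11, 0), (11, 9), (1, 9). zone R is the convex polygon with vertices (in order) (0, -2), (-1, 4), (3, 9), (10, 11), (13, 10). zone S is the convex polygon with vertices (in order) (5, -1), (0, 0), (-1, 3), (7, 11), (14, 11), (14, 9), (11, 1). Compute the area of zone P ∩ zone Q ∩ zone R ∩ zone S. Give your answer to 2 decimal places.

The intersection is the polygon with vertices (11,8.154), (8,5.385), (8,9), (11,9).
By the shoelace formula its area is 6.69.

6.69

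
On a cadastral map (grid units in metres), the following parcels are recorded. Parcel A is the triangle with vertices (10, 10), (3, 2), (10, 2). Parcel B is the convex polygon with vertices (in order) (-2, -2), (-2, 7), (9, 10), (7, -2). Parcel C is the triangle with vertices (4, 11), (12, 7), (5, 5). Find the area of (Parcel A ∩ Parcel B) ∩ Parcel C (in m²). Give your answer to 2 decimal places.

The region (Parcel A ∩ Parcel B) ∩ Parcel C is the polygon with vertices (8.765,8.588), (8.325,5.95), (5.833,5.238).
By the shoelace formula its area is 3.13.

3.13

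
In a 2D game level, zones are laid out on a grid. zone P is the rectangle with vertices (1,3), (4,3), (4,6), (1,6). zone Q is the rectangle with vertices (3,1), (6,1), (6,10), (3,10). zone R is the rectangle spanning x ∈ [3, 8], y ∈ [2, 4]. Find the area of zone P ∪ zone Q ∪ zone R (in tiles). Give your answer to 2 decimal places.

By inclusion–exclusion:
Individual areas: |zone P| = 9, |zone Q| = 27, |zone R| = 10.
|zone P∩zone Q|: x∈[3,4], y∈[3,6] → 1·3 = 3.
|zone P∩zone R|: x∈[3,4], y∈[3,4] → 1·1 = 1.
|zone Q∩zone R|: x∈[3,6], y∈[2,4] → 3·2 = 6.
|zone P∩zone Q∩zone R| = 1.
|zone P ∪ zone Q ∪ zone R| = 46 − 10 + 1 = 37.00.

37.00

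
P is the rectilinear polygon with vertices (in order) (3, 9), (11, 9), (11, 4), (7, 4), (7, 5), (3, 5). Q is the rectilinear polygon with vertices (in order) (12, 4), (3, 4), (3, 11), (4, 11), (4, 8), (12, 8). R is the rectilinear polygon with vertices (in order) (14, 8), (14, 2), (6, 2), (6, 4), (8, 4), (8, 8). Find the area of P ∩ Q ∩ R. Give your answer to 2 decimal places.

12.00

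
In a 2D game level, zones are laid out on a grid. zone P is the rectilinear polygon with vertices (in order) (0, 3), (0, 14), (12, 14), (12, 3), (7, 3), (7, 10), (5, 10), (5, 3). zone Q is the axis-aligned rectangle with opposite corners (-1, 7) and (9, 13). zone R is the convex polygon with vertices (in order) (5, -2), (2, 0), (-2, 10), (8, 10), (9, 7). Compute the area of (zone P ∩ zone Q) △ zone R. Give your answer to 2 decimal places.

|zone P ∩ zone Q| = 48.
|(zone P ∩ zone Q) ∩ zone R| = 19.5.
|(zone P ∩ zone Q) △ zone R| = 48 + 81.5 − 39 = 90.50.

90.50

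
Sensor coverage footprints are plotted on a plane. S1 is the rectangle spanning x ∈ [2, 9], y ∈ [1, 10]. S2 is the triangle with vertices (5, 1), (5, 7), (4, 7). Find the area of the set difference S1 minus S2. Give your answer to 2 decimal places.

|S1| = 63, |S1∩S2| = 3.
|S1 ∖ S2| = |S1| − |S1∩S2| = 63 − 3 = 60.00.

60.00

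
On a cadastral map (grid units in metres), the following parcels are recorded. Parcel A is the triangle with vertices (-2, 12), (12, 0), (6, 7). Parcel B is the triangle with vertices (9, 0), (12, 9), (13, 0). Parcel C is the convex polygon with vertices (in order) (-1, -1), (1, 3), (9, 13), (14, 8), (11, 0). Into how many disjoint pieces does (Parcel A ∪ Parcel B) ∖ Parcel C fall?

(Parcel A ∪ Parcel B) ∖ Parcel C splits into 2 disjoint pieces (area 4.7758, area 4.1143).

2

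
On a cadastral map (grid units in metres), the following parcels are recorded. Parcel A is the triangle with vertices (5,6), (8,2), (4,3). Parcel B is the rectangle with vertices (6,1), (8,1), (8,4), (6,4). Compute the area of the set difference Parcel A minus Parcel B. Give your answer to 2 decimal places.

|Parcel A| = 6.5, |Parcel A∩Parcel B| = 2.
|Parcel A ∖ Parcel B| = |Parcel A| − |Parcel A∩Parcel B| = 6.5 − 2 = 4.50.

4.50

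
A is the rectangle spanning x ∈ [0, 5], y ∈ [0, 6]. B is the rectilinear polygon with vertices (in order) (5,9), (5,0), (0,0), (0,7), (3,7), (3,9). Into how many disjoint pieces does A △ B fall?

A △ B is a single connected region.

1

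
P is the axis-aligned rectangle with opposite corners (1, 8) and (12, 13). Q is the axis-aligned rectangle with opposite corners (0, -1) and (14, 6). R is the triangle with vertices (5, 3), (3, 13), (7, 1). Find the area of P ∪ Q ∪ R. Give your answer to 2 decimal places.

By inclusion–exclusion:
Individual areas: |P| = 55, |Q| = 98, |R| = 8.
|P∩Q| = 0 (no overlap).
|P∩R| = 1.6667.
|Q∩R| = 4.7333.
|P∩Q∩R| = 0.
|P ∪ Q ∪ R| = 161 − 6.4 + 0 = 154.60.

154.60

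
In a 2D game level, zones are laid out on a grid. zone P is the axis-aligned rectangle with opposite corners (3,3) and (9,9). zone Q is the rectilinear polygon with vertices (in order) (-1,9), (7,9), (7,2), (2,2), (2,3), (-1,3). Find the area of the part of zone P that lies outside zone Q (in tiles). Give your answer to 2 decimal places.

|zone P| = 36, |zone P∩zone Q| = 24.
|zone P ∖ zone Q| = |zone P| − |zone P∩zone Q| = 36 − 24 = 12.00.

12.00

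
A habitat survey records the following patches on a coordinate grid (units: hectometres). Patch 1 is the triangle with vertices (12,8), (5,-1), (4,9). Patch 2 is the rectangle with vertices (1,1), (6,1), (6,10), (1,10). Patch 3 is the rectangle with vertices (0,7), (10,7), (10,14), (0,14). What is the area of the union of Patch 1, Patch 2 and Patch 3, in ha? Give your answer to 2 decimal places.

120.95

By inclusion–exclusion:
Individual areas: |Patch 1| = 39.5, |Patch 2| = 45, |Patch 3| = 70.
|Patch 1∩Patch 2| = 12.55.
|Patch 1∩Patch 3| = 9.55.
|Patch 2∩Patch 3|: x∈[1,6], y∈[7,10] → 5·3 = 15.
|Patch 1∩Patch 2∩Patch 3| = 3.55.
|Patch 1 ∪ Patch 2 ∪ Patch 3| = 154.5 − 37.1 + 3.55 = 120.95.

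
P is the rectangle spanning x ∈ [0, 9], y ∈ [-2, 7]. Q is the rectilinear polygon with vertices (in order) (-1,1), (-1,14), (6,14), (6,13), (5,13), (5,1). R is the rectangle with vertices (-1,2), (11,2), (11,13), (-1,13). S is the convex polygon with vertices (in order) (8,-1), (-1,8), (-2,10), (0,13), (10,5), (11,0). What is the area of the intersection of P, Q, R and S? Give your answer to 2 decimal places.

12.50

The intersection is the polygon with vertices (5,2), (0,7), (5,7).
By the shoelace formula its area is 12.50.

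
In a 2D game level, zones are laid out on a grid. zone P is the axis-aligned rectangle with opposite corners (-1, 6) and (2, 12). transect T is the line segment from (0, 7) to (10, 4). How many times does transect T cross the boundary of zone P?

1

The segment meets the boundary at (2,6.4).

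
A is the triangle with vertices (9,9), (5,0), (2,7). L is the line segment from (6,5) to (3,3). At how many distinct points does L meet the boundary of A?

1

The segment meets the boundary at (3.556,3.37).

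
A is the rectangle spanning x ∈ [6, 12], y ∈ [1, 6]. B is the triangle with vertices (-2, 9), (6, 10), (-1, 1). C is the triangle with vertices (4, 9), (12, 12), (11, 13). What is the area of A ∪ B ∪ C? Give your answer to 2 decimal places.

67.66

By inclusion–exclusion:
Individual areas: |A| = 30, |B| = 32.5, |C| = 5.5.
|A∩B| = 0.
|A∩C| = 0.
|B∩C| = 0.3357.
|A∩B∩C| = 0.
|A ∪ B ∪ C| = 68 − 0.3357 + 0 = 67.66.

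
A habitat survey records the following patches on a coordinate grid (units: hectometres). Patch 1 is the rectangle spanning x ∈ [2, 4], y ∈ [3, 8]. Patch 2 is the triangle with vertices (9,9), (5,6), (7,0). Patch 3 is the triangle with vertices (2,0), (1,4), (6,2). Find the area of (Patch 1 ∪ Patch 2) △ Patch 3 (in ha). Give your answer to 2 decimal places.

33.10

|Patch 1 ∪ Patch 2| = 25.
|(Patch 1 ∪ Patch 2) ∩ Patch 3| = 0.45.
|(Patch 1 ∪ Patch 2) △ Patch 3| = 25 + 9 − 0.9 = 33.10.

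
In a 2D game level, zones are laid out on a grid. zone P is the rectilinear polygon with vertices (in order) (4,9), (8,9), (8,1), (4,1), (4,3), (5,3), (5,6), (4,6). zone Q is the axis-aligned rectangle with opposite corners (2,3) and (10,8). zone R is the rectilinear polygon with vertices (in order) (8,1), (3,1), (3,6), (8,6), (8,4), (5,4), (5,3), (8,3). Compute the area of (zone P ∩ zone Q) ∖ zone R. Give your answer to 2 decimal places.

11.00

|zone P ∩ zone Q| = 17.
|(zone P ∩ zone Q) ∩ zone R| = 6.
|(zone P ∩ zone Q) ∖ zone R| = 17 − 6 = 11.00.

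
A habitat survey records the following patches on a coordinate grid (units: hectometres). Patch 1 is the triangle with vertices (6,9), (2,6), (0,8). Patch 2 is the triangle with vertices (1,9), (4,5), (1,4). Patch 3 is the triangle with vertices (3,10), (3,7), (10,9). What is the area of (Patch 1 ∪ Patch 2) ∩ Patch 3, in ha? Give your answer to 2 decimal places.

2.56

The region (Patch 1 ∪ Patch 2) ∩ Patch 3 is the polygon with vertices (6,9), (3.538,7.154), (3,7), (3,8.5).
By the shoelace formula its area is 2.56.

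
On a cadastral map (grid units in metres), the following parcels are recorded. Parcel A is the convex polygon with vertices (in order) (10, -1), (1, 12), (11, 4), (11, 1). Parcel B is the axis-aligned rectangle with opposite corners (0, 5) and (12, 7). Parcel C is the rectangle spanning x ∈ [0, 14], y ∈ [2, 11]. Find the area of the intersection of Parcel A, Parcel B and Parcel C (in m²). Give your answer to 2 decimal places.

The intersection is the polygon with vertices (7.25,7), (9.75,5), (5.846,5), (4.462,7).
By the shoelace formula its area is 6.69.

6.69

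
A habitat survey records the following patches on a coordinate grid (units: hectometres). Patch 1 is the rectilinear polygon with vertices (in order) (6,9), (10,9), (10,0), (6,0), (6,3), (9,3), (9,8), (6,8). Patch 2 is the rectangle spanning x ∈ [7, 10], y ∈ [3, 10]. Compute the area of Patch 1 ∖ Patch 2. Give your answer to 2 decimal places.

13.00

|Patch 1| = 21, |Patch 1∩Patch 2| = 8.
|Patch 1 ∖ Patch 2| = |Patch 1| − |Patch 1∩Patch 2| = 21 − 8 = 13.00.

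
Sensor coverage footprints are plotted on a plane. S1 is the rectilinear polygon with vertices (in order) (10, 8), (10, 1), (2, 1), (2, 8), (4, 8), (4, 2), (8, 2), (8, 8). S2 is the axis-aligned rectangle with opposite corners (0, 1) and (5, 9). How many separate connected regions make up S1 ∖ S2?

1

S1 ∖ S2 is a single connected region.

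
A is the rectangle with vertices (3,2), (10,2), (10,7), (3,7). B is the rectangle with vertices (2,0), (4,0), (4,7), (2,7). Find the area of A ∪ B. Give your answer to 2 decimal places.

44.00

By inclusion–exclusion:
Individual areas: |A| = 35, |B| = 14.
|A∩B|: x∈[3,4], y∈[2,7] → 1·5 = 5.
|A ∪ B| = 49 − 5 = 44.00.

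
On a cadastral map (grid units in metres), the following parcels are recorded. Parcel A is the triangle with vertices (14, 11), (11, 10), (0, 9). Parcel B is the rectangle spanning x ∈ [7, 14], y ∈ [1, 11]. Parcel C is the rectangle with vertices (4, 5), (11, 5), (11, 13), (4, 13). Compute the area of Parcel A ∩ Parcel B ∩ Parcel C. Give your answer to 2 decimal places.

The intersection is the polygon with vertices (7,9.636), (7,10), (11,10.571), (11,10).
By the shoelace formula its area is 1.87.

1.87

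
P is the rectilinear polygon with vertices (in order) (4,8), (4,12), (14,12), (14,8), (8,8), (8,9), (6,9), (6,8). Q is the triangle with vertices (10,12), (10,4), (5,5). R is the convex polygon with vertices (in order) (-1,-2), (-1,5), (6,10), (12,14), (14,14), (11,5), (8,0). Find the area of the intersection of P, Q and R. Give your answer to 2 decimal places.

5.21

The intersection is the polygon with vertices (8,9), (7.857,9), (10,12), (10,8), (8,8).
By the shoelace formula its area is 5.21.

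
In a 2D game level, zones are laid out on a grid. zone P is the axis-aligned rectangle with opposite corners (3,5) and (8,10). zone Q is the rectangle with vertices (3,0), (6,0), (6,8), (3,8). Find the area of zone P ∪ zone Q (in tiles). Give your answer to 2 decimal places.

By inclusion–exclusion:
Individual areas: |zone P| = 25, |zone Q| = 24.
|zone P∩zone Q|: x∈[3,6], y∈[5,8] → 3·3 = 9.
|zone P ∪ zone Q| = 49 − 9 = 40.00.

40.00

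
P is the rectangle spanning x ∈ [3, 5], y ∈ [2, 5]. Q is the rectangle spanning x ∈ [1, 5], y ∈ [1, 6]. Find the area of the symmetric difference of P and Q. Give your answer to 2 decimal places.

14.00

|P∩Q|: x∈[3,5], y∈[2,5] → 2·3 = 6.
|P △ Q| = |P| + |Q| − 2·|P∩Q| = 6 + 20 − 12 = 14.00.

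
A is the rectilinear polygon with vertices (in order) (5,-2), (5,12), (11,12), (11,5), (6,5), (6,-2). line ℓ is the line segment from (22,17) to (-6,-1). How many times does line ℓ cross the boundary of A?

2

The segment meets the boundary at (5,6.071), (11,9.929).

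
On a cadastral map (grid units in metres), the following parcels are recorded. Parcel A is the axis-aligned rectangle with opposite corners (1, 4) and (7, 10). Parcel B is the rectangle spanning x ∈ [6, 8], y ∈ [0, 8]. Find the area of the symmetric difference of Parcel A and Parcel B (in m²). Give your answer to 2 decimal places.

44.00

|Parcel A∩Parcel B|: x∈[6,7], y∈[4,8] → 1·4 = 4.
|Parcel A △ Parcel B| = |Parcel A| + |Parcel B| − 2·|Parcel A∩Parcel B| = 36 + 16 − 8 = 44.00.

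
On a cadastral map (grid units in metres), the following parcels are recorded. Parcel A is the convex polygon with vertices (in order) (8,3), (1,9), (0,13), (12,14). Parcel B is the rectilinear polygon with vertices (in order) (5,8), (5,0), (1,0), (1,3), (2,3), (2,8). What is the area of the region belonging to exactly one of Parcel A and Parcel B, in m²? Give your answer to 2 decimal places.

95.12

|Parcel A| = 75, |Parcel B| = 27, |Parcel A∩Parcel B| = 3.4405.
|Parcel A △ Parcel B| = |Parcel A| + |Parcel B| − 2·|Parcel A∩Parcel B| = 75 + 27 − 6.881 = 95.12.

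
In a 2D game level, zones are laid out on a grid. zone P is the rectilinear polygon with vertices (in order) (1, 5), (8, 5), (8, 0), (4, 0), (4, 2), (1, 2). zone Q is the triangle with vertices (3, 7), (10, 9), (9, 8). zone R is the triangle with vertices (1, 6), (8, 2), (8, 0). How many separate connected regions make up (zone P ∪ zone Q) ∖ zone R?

3

(zone P ∪ zone Q) ∖ zone R splits into 3 disjoint pieces (area 14.4167, area 7.875, area 2.5).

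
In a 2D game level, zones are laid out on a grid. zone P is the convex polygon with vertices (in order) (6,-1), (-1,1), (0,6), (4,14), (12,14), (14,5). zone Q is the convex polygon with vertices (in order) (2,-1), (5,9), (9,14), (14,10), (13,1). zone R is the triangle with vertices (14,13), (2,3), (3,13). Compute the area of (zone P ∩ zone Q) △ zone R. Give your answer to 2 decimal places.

|zone P ∩ zone Q| = 98.896.
|(zone P ∩ zone Q) ∩ zone R| = 26.9301.
|(zone P ∩ zone Q) △ zone R| = 98.896 + 55 − 53.8602 = 100.04.

100.04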